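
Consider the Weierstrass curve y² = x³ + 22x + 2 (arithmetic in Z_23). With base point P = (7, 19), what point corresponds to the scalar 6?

(14, 8)

Double-and-add on 6 = (110)₂. Start with P = (7, 19) for the leading 1-bit.
double: tangent at (7, 19): λ = (3·7² + 22)/(2·19) ≡ 8/15. 15⁻¹ ≡ 20 (mod 23), so λ ≡ 8·20 ≡ 22.
  x = λ² - 7 - 7 = 484 - 14 ≡ 10; y = λ·(7 - 10) - 19 ≡ 7. → (10, 7)
add P: (10, 7) + (7, 19). λ = (19 - 7)/(7 - 10) ≡ 12/20 mod 23. 20⁻¹ ≡ 15 (mod 23) since 20·15 = 300 ≡ 1, so λ ≡ 19.
  x = λ² - 10 - 7 = 361 - 17 ≡ 22; y = λ·(10 - 22) - 7 ≡ 18. → (22, 18)
double: tangent at (22, 18): λ = (3·22² + 22)/(2·18) ≡ 2/13. 13⁻¹ ≡ 16 (mod 23), so λ ≡ 2·16 ≡ 9.
  x = λ² - 22 - 22 = 81 - 44 ≡ 14; y = λ·(22 - 14) - 18 ≡ 8. → (14, 8)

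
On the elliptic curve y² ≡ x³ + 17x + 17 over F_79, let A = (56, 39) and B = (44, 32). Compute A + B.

(15, 31)

(56, 39) + (44, 32). λ = (32 - 39)/(44 - 56) ≡ 72/67 mod 79. 67⁻¹ ≡ 46 (mod 79) since 67·46 = 3082 ≡ 1, so λ ≡ 73.
  x = λ² - 56 - 44 = 5329 - 100 ≡ 15; y = λ·(56 - 15) - 39 ≡ 31. → (15, 31)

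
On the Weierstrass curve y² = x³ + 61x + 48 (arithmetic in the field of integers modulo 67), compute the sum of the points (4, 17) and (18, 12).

(4, 17) + (18, 12). λ = (12 - 17)/(18 - 4) ≡ 62/14 mod 67. 14⁻¹ ≡ 24 (mod 67) since 14·24 = 336 ≡ 1, so λ ≡ 14.
  x = λ² - 4 - 18 = 196 - 22 ≡ 40; y = λ·(4 - 40) - 17 ≡ 15. → (40, 15)

(40, 15)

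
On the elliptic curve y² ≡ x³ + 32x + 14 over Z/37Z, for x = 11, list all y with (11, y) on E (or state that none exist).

none

x³ + 32x + 14 = 1697 ≡ 32 (mod 37).
32 is a non-residue mod 37; no y exists.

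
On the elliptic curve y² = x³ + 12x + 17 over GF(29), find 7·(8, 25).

(9, 19)

Write Q = (8, 25).
Repeated addition: build up to 7Q.
2Q: tangent at (8, 25): λ = (3·8² + 12)/(2·25) ≡ 1/21. 21⁻¹ ≡ 18 (mod 29) since 21·18 = 378 ≡ 1, so λ ≡ 1·18 ≡ 18.
  x = λ² - 8 - 8 = 324 - 16 ≡ 18; y = λ·(8 - 18) - 25 ≡ 27. → (18, 27)
3Q: (18, 27) + (8, 25). λ = (25 - 27)/(8 - 18) ≡ 27/19 mod 29. 19⁻¹ ≡ 26 (mod 29), so λ ≡ 6.
  x = λ² - 18 - 8 = 36 - 26 ≡ 10; y = λ·(18 - 10) - 27 ≡ 21. → (10, 21)
4Q: (10, 21) + (8, 25). λ = (25 - 21)/(8 - 10) ≡ 4/27 mod 29. 27⁻¹ ≡ 14 (mod 29), so λ ≡ 27.
  x = λ² - 10 - 8 = 729 - 18 ≡ 15; y = λ·(10 - 15) - 21 ≡ 18. → (15, 18)
5Q: (15, 18) + (8, 25). λ = (25 - 18)/(8 - 15) ≡ 7/22 mod 29. 22⁻¹ ≡ 4 (mod 29) since 22·4 = 88 ≡ 1, so λ ≡ 28.
  x = λ² - 15 - 8 = 784 - 23 ≡ 7; y = λ·(15 - 7) - 18 ≡ 3. → (7, 3)
6Q: (7, 3) + (8, 25). λ = (25 - 3)/(8 - 7) ≡ 22/1 mod 29. 1⁻¹ ≡ 1 (mod 29), so λ ≡ 22.
  x = λ² - 7 - 8 = 484 - 15 ≡ 5; y = λ·(7 - 5) - 3 ≡ 12. → (5, 12)
7Q: (5, 12) + (8, 25). λ = (25 - 12)/(8 - 5) ≡ 13/3 mod 29. 3⁻¹ ≡ 10 (mod 29), so λ ≡ 14.
  x = λ² - 5 - 8 = 196 - 13 ≡ 9; y = λ·(5 - 9) - 12 ≡ 19. → (9, 19)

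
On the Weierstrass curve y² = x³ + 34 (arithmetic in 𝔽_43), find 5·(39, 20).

Write Q = (39, 20).
Repeated addition: build up to 5Q.
2Q: tangent at (39, 20): λ = (3·39² + 0)/(2·20) ≡ 5/40. 40⁻¹ ≡ 14 (mod 43), so λ ≡ 5·14 ≡ 27.
  x = λ² - 39 - 39 = 729 - 78 ≡ 6; y = λ·(39 - 6) - 20 ≡ 11. → (6, 11)
3Q: (6, 11) + (39, 20). λ = (20 - 11)/(39 - 6) ≡ 9/33 mod 43. 33⁻¹ ≡ 30 (mod 43) since 33·30 = 990 ≡ 1, so λ ≡ 12.
  x = λ² - 6 - 39 = 144 - 45 ≡ 13; y = λ·(6 - 13) - 11 ≡ 34. → (13, 34)
4Q: (13, 34) + (39, 20). λ = (20 - 34)/(39 - 13) ≡ 29/26 mod 43. 26⁻¹ ≡ 5 (mod 43), so λ ≡ 16.
  x = λ² - 13 - 39 = 256 - 52 ≡ 32; y = λ·(13 - 32) - 34 ≡ 6. → (32, 6)
5Q: (32, 6) + (39, 20). λ = (20 - 6)/(39 - 32) ≡ 14/7 mod 43. 7⁻¹ ≡ 37 (mod 43), so λ ≡ 2.
  x = λ² - 32 - 39 = 4 - 71 ≡ 19; y = λ·(32 - 19) - 6 ≡ 20. → (19, 20)

(19, 20)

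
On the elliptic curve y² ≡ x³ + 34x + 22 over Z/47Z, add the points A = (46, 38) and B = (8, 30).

(46, 38) + (8, 30). λ = (30 - 38)/(8 - 46) ≡ 39/9 mod 47. 9⁻¹ ≡ 21 (mod 47) since 9·21 = 189 ≡ 1, so λ ≡ 20.
  x = λ² - 46 - 8 = 400 - 54 ≡ 17; y = λ·(46 - 17) - 38 ≡ 25. → (17, 25)

(17, 25)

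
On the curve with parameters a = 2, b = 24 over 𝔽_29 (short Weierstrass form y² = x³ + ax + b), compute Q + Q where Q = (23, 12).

(3, 12)

tangent at (23, 12): λ = (3·23² + 2)/(2·12) ≡ 23/24. 24⁻¹ ≡ 23 (mod 29), so λ ≡ 23·23 ≡ 7.
  x = λ² - 23 - 23 = 49 - 46 ≡ 3; y = λ·(23 - 3) - 12 ≡ 12. → (3, 12)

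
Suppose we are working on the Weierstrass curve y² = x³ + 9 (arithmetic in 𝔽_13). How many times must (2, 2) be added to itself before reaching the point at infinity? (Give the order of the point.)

7

2P: tangent at (2, 2): λ = (3·2² + 0)/(2·2) ≡ 12/4. 4⁻¹ ≡ 10 (mod 13) since 4·10 = 40 ≡ 1, so λ ≡ 12·10 ≡ 3.
  x = λ² - 2 - 2 = 9 - 4 ≡ 5; y = λ·(2 - 5) - 2 ≡ 2. → (5, 2)
3P: (5, 2) + (2, 2). λ = (2 - 2)/(2 - 5) ≡ 0/10 mod 13. 10⁻¹ ≡ 4 (mod 13) since 10·4 = 40 ≡ 1, so λ ≡ 0.
  x = λ² - 5 - 2 = 0 - 7 ≡ 6; y = λ·(5 - 6) - 2 ≡ 11. → (6, 11)
4P: (6, 11) + (2, 2). λ = (2 - 11)/(2 - 6) ≡ 4/9 mod 13. 9⁻¹ ≡ 3 (mod 13), so λ ≡ 12.
  x = λ² - 6 - 2 = 144 - 8 ≡ 6; y = λ·(6 - 6) - 11 ≡ 2. → (6, 2)
5P: (6, 2) + (2, 2). λ = (2 - 2)/(2 - 6) ≡ 0/9 mod 13. 9⁻¹ ≡ 3 (mod 13), so λ ≡ 0.
  x = λ² - 6 - 2 = 0 - 8 ≡ 5; y = λ·(6 - 5) - 2 ≡ 11. → (5, 11)
6P: (5, 11) + (2, 2). λ = (2 - 11)/(2 - 5) ≡ 4/10 mod 13. 10⁻¹ ≡ 4 (mod 13) since 10·4 = 40 ≡ 1, so λ ≡ 3.
  x = λ² - 5 - 2 = 9 - 7 ≡ 2; y = λ·(5 - 2) - 11 ≡ 11. → (2, 11)
7P: (2, 11) + (2, 2): same x and y₁ ≡ -y₂, so the sum is the point at infinity.
7P = the point at infinity, so the order is 7.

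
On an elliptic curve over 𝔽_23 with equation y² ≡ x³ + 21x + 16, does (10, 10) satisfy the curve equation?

no

y² = 10² ≡ 8; x³ + 21x + 16 = 1226 ≡ 7 (mod 23). 8 ≠ 7.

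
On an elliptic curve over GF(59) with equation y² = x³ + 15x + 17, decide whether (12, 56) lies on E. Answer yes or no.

no

y² = 56² ≡ 9; x³ + 15x + 17 = 1925 ≡ 37 (mod 59). 9 ≠ 37.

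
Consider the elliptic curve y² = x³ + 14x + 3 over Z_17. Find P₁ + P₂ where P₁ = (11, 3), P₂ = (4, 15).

(15, 16)

(11, 3) + (4, 15). λ = (15 - 3)/(4 - 11) ≡ 12/10 mod 17. 10⁻¹ ≡ 12 (mod 17), so λ ≡ 8.
  x = λ² - 11 - 4 = 64 - 15 ≡ 15; y = λ·(11 - 15) - 3 ≡ 16. → (15, 16)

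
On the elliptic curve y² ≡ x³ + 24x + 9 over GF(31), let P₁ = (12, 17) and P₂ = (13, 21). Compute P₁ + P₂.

(12, 17) + (13, 21). λ = (21 - 17)/(13 - 12) ≡ 4/1 mod 31. 1⁻¹ ≡ 1 (mod 31), so λ ≡ 4.
  x = λ² - 12 - 13 = 16 - 25 ≡ 22; y = λ·(12 - 22) - 17 ≡ 5. → (22, 5)

(22, 5)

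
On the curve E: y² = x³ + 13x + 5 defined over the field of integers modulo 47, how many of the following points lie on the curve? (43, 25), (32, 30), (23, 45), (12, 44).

2

(43, 25): 25² ≡ 14, rhs ≡ 30 → off.
(32, 30): 30² ≡ 7, rhs ≡ 7 → on.
(23, 45): 45² ≡ 4, rhs ≡ 16 → off.
(12, 44): 44² ≡ 9, rhs ≡ 9 → on.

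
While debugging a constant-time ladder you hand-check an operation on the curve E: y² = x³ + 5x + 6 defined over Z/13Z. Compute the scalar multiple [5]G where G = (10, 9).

(10, 9)

Repeated addition: build up to 5G.
2G: tangent at (10, 9): λ = (3·10² + 5)/(2·9) ≡ 6/5. 5⁻¹ ≡ 8 (mod 13), so λ ≡ 6·8 ≡ 9.
  x = λ² - 10 - 10 = 81 - 20 ≡ 9; y = λ·(10 - 9) - 9 ≡ 0. → (9, 0)
3G: (9, 0) + (10, 9). λ = (9 - 0)/(10 - 9) ≡ 9/1 mod 13. 1⁻¹ ≡ 1 (mod 13), so λ ≡ 9.
  x = λ² - 9 - 10 = 81 - 19 ≡ 10; y = λ·(9 - 10) - 0 ≡ 4. → (10, 4)
4G: (10, 4) + (10, 9): same x and y₁ ≡ -y₂, so the sum is 𝒪.
5G: 𝒪 + (10, 9) = (10, 9) (identity).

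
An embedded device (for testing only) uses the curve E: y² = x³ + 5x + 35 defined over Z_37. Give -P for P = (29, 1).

-(29, 1) = (29, -1 mod 37) = (29, 36).

(29, 36)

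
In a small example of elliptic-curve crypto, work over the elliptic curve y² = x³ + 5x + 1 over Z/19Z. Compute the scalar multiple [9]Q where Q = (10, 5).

Double-and-add on 9 = (1001)₂. Start with Q = (10, 5) for the leading 1-bit.
double: tangent at (10, 5): λ = (3·10² + 5)/(2·5) ≡ 1/10. 10⁻¹ ≡ 2 (mod 19), so λ ≡ 1·2 ≡ 2.
  x = λ² - 10 - 10 = 4 - 20 ≡ 3; y = λ·(10 - 3) - 5 ≡ 9. → (3, 9)
double: tangent at (3, 9): λ = (3·3² + 5)/(2·9) ≡ 13/18. 18⁻¹ ≡ 18 (mod 19), so λ ≡ 13·18 ≡ 6.
  x = λ² - 3 - 3 = 36 - 6 ≡ 11; y = λ·(3 - 11) - 9 ≡ 0. → (11, 0)
double: (11, 0) + (11, 0): same x and y₁ ≡ -y₂, so the sum is O.
add Q: O + (10, 5) = (10, 5) (identity).

(10, 5)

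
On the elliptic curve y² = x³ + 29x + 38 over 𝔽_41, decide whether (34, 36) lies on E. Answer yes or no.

yes

y² = 36² ≡ 25; x³ + 29x + 38 = 40328 ≡ 25 (mod 41). 25 = 25.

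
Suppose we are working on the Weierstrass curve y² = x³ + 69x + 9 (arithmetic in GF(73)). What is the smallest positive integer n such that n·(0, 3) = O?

4

2P: tangent at (0, 3): λ = (3·0² + 69)/(2·3) ≡ 69/6. 6⁻¹ ≡ 61 (mod 73), so λ ≡ 69·61 ≡ 48.
  x = λ² - 0 - 0 = 2304 - 0 ≡ 41; y = λ·(0 - 41) - 3 ≡ 0. → (41, 0)
3P: (41, 0) + (0, 3). λ = (3 - 0)/(0 - 41) ≡ 3/32 mod 73. 32⁻¹ ≡ 16 (mod 73), so λ ≡ 48.
  x = λ² - 41 - 0 = 2304 - 41 ≡ 0; y = λ·(41 - 0) - 0 ≡ 70. → (0, 70)
4P: (0, 70) + (0, 3): same x and y₁ ≡ -y₂, so the sum is O.
4P = O, so the order is 4.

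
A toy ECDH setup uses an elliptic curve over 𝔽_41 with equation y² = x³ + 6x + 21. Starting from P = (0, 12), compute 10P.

Repeated addition: build up to 10P.
2P: tangent at (0, 12): λ = (3·0² + 6)/(2·12) ≡ 6/24. 24⁻¹ ≡ 12 (mod 41), so λ ≡ 6·12 ≡ 31.
  x = λ² - 0 - 0 = 961 - 0 ≡ 18; y = λ·(0 - 18) - 12 ≡ 4. → (18, 4)
3P: (18, 4) + (0, 12). λ = (12 - 4)/(0 - 18) ≡ 8/23 mod 41. 23⁻¹ ≡ 25 (mod 41), so λ ≡ 36.
  x = λ² - 18 - 0 = 1296 - 18 ≡ 7; y = λ·(18 - 7) - 4 ≡ 23. → (7, 23)
4P: (7, 23) + (0, 12). λ = (12 - 23)/(0 - 7) ≡ 30/34 mod 41. 34⁻¹ ≡ 35 (mod 41), so λ ≡ 25.
  x = λ² - 7 - 0 = 625 - 7 ≡ 3; y = λ·(7 - 3) - 23 ≡ 36. → (3, 36)
5P: (3, 36) + (0, 12). λ = (12 - 36)/(0 - 3) ≡ 17/38 mod 41. 38⁻¹ ≡ 27 (mod 41), so λ ≡ 8.
  x = λ² - 3 - 0 = 64 - 3 ≡ 20; y = λ·(3 - 20) - 36 ≡ 33. → (20, 33)
6P: (20, 33) + (0, 12). λ = (12 - 33)/(0 - 20) ≡ 20/21 mod 41. 21⁻¹ ≡ 2 (mod 41), so λ ≡ 40.
  x = λ² - 20 - 0 = 1600 - 20 ≡ 22; y = λ·(20 - 22) - 33 ≡ 10. → (22, 10)
7P: (22, 10) + (0, 12). λ = (12 - 10)/(0 - 22) ≡ 2/19 mod 41. 19⁻¹ ≡ 13 (mod 41), so λ ≡ 26.
  x = λ² - 22 - 0 = 676 - 22 ≡ 39; y = λ·(22 - 39) - 10 ≡ 40. → (39, 40)
8P: (39, 40) + (0, 12). λ = (12 - 40)/(0 - 39) ≡ 13/2 mod 41. 2⁻¹ ≡ 21 (mod 41), so λ ≡ 27.
  x = λ² - 39 - 0 = 729 - 39 ≡ 34; y = λ·(39 - 34) - 40 ≡ 13. → (34, 13)
9P: (34, 13) + (0, 12). λ = (12 - 13)/(0 - 34) ≡ 40/7 mod 41. 7⁻¹ ≡ 6 (mod 41), so λ ≡ 35.
  x = λ² - 34 - 0 = 1225 - 34 ≡ 2; y = λ·(34 - 2) - 13 ≡ 0. → (2, 0)
10P: (2, 0) + (0, 12). λ = (12 - 0)/(0 - 2) ≡ 12/39 mod 41. 39⁻¹ ≡ 20 (mod 41) since 39·20 = 780 ≡ 1, so λ ≡ 35.
  x = λ² - 2 - 0 = 1225 - 2 ≡ 34; y = λ·(2 - 34) - 0 ≡ 28. → (34, 28)

(34, 28)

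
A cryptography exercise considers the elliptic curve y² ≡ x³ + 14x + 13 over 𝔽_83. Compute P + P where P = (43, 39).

(80, 44)

tangent at (43, 39): λ = (3·43² + 14)/(2·39) ≡ 0/78. 78⁻¹ ≡ 33 (mod 83), so λ ≡ 0·33 ≡ 0.
  x = λ² - 43 - 43 = 0 - 86 ≡ 80; y = λ·(43 - 80) - 39 ≡ 44. → (80, 44)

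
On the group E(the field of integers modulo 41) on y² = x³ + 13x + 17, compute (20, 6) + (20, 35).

O

The two points share x = 20 and their y-coordinates satisfy 6 + 35 ≡ 0 (mod 41), so they are inverses. Their sum is ∞.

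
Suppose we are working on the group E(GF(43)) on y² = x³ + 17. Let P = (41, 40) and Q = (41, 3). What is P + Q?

O

The two points share x = 41 and their y-coordinates satisfy 40 + 3 ≡ 0 (mod 43), so they are inverses. Their sum is O.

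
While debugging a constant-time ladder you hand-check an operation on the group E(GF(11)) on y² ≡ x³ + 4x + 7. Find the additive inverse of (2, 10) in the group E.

-(2, 10) = (2, -10 mod 11) = (2, 1).

(2, 1)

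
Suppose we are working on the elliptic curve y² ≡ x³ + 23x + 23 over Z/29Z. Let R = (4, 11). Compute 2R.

(28, 17)

tangent at (4, 11): λ = (3·4² + 23)/(2·11) ≡ 13/22. 22⁻¹ ≡ 4 (mod 29) since 22·4 = 88 ≡ 1, so λ ≡ 13·4 ≡ 23.
  x = λ² - 4 - 4 = 529 - 8 ≡ 28; y = λ·(4 - 28) - 11 ≡ 17. → (28, 17)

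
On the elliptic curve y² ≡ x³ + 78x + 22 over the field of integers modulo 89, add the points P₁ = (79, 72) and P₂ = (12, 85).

(32, 65)

(79, 72) + (12, 85). λ = (85 - 72)/(12 - 79) ≡ 13/22 mod 89. 22⁻¹ ≡ 85 (mod 89), so λ ≡ 37.
  x = λ² - 79 - 12 = 1369 - 91 ≡ 32; y = λ·(79 - 32) - 72 ≡ 65. → (32, 65)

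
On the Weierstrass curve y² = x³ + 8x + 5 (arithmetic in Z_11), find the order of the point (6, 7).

5

2P: tangent at (6, 7): λ = (3·6² + 8)/(2·7) ≡ 6/3. 3⁻¹ ≡ 4 (mod 11) since 3·4 = 12 ≡ 1, so λ ≡ 6·4 ≡ 2.
  x = λ² - 6 - 6 = 4 - 12 ≡ 3; y = λ·(6 - 3) - 7 ≡ 10. → (3, 10)
3P: (3, 10) + (6, 7). λ = (7 - 10)/(6 - 3) ≡ 8/3 mod 11. 3⁻¹ ≡ 4 (mod 11) since 3·4 = 12 ≡ 1, so λ ≡ 10.
  x = λ² - 3 - 6 = 100 - 9 ≡ 3; y = λ·(3 - 3) - 10 ≡ 1. → (3, 1)
4P: (3, 1) + (6, 7). λ = (7 - 1)/(6 - 3) ≡ 6/3 mod 11. 3⁻¹ ≡ 4 (mod 11) since 3·4 = 12 ≡ 1, so λ ≡ 2.
  x = λ² - 3 - 6 = 4 - 9 ≡ 6; y = λ·(3 - 6) - 1 ≡ 4. → (6, 4)
5P: (6, 4) + (6, 7): same x and y₁ ≡ -y₂, so the sum is ∞.
5P = ∞, so the order is 5.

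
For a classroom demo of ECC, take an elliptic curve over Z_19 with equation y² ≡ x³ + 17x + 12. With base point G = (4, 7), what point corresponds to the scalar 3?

Repeated addition: build up to 3G.
2G: tangent at (4, 7): λ = (3·4² + 17)/(2·7) ≡ 8/14. 14⁻¹ ≡ 15 (mod 19), so λ ≡ 8·15 ≡ 6.
  x = λ² - 4 - 4 = 36 - 8 ≡ 9; y = λ·(4 - 9) - 7 ≡ 1. → (9, 1)
3G: (9, 1) + (4, 7). λ = (7 - 1)/(4 - 9) ≡ 6/14 mod 19. 14⁻¹ ≡ 15 (mod 19), so λ ≡ 14.
  x = λ² - 9 - 4 = 196 - 13 ≡ 12; y = λ·(9 - 12) - 1 ≡ 14. → (12, 14)

(12, 14)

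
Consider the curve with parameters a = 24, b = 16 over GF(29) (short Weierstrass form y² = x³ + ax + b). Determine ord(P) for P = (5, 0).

2P: (5, 0) + (5, 0): same x and y₁ ≡ -y₂, so the sum is O.
2P = O, so the order is 2.

2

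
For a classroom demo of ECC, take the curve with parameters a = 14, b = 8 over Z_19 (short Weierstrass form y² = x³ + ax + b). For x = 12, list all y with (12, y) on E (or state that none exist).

2, 17

x³ + 14x + 8 = 1904 ≡ 4 (mod 19).
Square roots of 4 mod 19: 2 and 17 (since 2² = 4 ≡ 4).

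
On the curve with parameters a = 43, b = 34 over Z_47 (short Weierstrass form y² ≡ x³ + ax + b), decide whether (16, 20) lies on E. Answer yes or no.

yes

y² = 20² ≡ 24; x³ + 43x + 34 = 4818 ≡ 24 (mod 47). 24 = 24.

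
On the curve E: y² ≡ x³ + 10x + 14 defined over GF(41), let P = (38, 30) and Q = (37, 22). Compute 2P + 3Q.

First 2P:
Repeated addition: build up to 2P.
2P: tangent at (38, 30): λ = (3·38² + 10)/(2·30) ≡ 37/19. 19⁻¹ ≡ 13 (mod 41) since 19·13 = 247 ≡ 1, so λ ≡ 37·13 ≡ 30.
  x = λ² - 38 - 38 = 900 - 76 ≡ 4; y = λ·(38 - 4) - 30 ≡ 6. → (4, 6)
2P = (4, 6).
Next 3Q:
Repeated addition: build up to 3Q.
2Q: tangent at (37, 22): λ = (3·37² + 10)/(2·22) ≡ 17/3. 3⁻¹ ≡ 14 (mod 41) since 3·14 = 42 ≡ 1, so λ ≡ 17·14 ≡ 33.
  x = λ² - 37 - 37 = 1089 - 74 ≡ 31; y = λ·(37 - 31) - 22 ≡ 12. → (31, 12)
3Q: (31, 12) + (37, 22). λ = (22 - 12)/(37 - 31) ≡ 10/6 mod 41. 6⁻¹ ≡ 7 (mod 41), so λ ≡ 29.
  x = λ² - 31 - 37 = 841 - 68 ≡ 35; y = λ·(31 - 35) - 12 ≡ 36. → (35, 36)
3Q = (35, 36).
Finally 2P + 3Q:
(4, 6) + (35, 36). λ = (36 - 6)/(35 - 4) ≡ 30/31 mod 41. 31⁻¹ ≡ 4 (mod 41), so λ ≡ 38.
  x = λ² - 4 - 35 = 1444 - 39 ≡ 11; y = λ·(4 - 11) - 6 ≡ 15. → (11, 15)

(11, 15)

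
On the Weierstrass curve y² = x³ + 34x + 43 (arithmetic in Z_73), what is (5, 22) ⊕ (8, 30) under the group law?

(5, 22) + (8, 30). λ = (30 - 22)/(8 - 5) ≡ 8/3 mod 73. 3⁻¹ ≡ 49 (mod 73) since 3·49 = 147 ≡ 1, so λ ≡ 27.
  x = λ² - 5 - 8 = 729 - 13 ≡ 59; y = λ·(5 - 59) - 22 ≡ 53. → (59, 53)

(59, 53)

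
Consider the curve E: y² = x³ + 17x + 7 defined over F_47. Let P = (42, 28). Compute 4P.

Double-and-add on 4 = (100)₂. Start with P = (42, 28) for the leading 1-bit.
double: tangent at (42, 28): λ = (3·42² + 17)/(2·28) ≡ 45/9. 9⁻¹ ≡ 21 (mod 47), so λ ≡ 45·21 ≡ 5.
  x = λ² - 42 - 42 = 25 - 84 ≡ 35; y = λ·(42 - 35) - 28 ≡ 7. → (35, 7)
double: tangent at (35, 7): λ = (3·35² + 17)/(2·7) ≡ 26/14. 14⁻¹ ≡ 37 (mod 47) since 14·37 = 518 ≡ 1, so λ ≡ 26·37 ≡ 22.
  x = λ² - 35 - 35 = 484 - 70 ≡ 38; y = λ·(35 - 38) - 7 ≡ 21. → (38, 21)

(38, 21)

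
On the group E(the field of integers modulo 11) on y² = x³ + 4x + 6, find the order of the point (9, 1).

2P: tangent at (9, 1): λ = (3·9² + 4)/(2·1) ≡ 5/2. 2⁻¹ ≡ 6 (mod 11) since 2·6 = 12 ≡ 1, so λ ≡ 5·6 ≡ 8.
  x = λ² - 9 - 9 = 64 - 18 ≡ 2; y = λ·(9 - 2) - 1 ≡ 0. → (2, 0)
3P: (2, 0) + (9, 1). λ = (1 - 0)/(9 - 2) ≡ 1/7 mod 11. 7⁻¹ ≡ 8 (mod 11) since 7·8 = 56 ≡ 1, so λ ≡ 8.
  x = λ² - 2 - 9 = 64 - 11 ≡ 9; y = λ·(2 - 9) - 0 ≡ 10. → (9, 10)
4P: (9, 10) + (9, 1): same x and y₁ ≡ -y₂, so the sum is O.
4P = O, so the order is 4.

4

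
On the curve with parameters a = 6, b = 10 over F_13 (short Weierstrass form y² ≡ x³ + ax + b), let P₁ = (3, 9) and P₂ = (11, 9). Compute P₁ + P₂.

(3, 9) + (11, 9). λ = (9 - 9)/(11 - 3) ≡ 0/8 mod 13. 8⁻¹ ≡ 5 (mod 13) since 8·5 = 40 ≡ 1, so λ ≡ 0.
  x = λ² - 3 - 11 = 0 - 14 ≡ 12; y = λ·(3 - 12) - 9 ≡ 4. → (12, 4)

(12, 4)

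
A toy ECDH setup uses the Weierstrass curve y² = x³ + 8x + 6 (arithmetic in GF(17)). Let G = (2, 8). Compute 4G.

(8, 2)

Repeated addition: build up to 4G.
2G: tangent at (2, 8): λ = (3·2² + 8)/(2·8) ≡ 3/16. 16⁻¹ ≡ 16 (mod 17) since 16·16 = 256 ≡ 1, so λ ≡ 3·16 ≡ 14.
  x = λ² - 2 - 2 = 196 - 4 ≡ 5; y = λ·(2 - 5) - 8 ≡ 1. → (5, 1)
3G: (5, 1) + (2, 8). λ = (8 - 1)/(2 - 5) ≡ 7/14 mod 17. 14⁻¹ ≡ 11 (mod 17), so λ ≡ 9.
  x = λ² - 5 - 2 = 81 - 7 ≡ 6; y = λ·(5 - 6) - 1 ≡ 7. → (6, 7)
4G: (6, 7) + (2, 8). λ = (8 - 7)/(2 - 6) ≡ 1/13 mod 17. 13⁻¹ ≡ 4 (mod 17), so λ ≡ 4.
  x = λ² - 6 - 2 = 16 - 8 ≡ 8; y = λ·(6 - 8) - 7 ≡ 2. → (8, 2)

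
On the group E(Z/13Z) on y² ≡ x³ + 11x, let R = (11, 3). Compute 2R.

tangent at (11, 3): λ = (3·11² + 11)/(2·3) ≡ 10/6. 6⁻¹ ≡ 11 (mod 13), so λ ≡ 10·11 ≡ 6.
  x = λ² - 11 - 11 = 36 - 22 ≡ 1; y = λ·(11 - 1) - 3 ≡ 5. → (1, 5)

(1, 5)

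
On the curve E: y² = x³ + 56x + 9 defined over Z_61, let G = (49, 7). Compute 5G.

(41, 51)

Double-and-add on 5 = (101)₂. Start with G = (49, 7) for the leading 1-bit.
double: tangent at (49, 7): λ = (3·49² + 56)/(2·7) ≡ 0/14. 14⁻¹ ≡ 48 (mod 61), so λ ≡ 0·48 ≡ 0.
  x = λ² - 49 - 49 = 0 - 98 ≡ 24; y = λ·(49 - 24) - 7 ≡ 54. → (24, 54)
double: tangent at (24, 54): λ = (3·24² + 56)/(2·54) ≡ 15/47. 47⁻¹ ≡ 13 (mod 61), so λ ≡ 15·13 ≡ 12.
  x = λ² - 24 - 24 = 144 - 48 ≡ 35; y = λ·(24 - 35) - 54 ≡ 58. → (35, 58)
add G: (35, 58) + (49, 7). λ = (7 - 58)/(49 - 35) ≡ 10/14 mod 61. 14⁻¹ ≡ 48 (mod 61) since 14·48 = 672 ≡ 1, so λ ≡ 53.
  x = λ² - 35 - 49 = 2809 - 84 ≡ 41; y = λ·(35 - 41) - 58 ≡ 51. → (41, 51)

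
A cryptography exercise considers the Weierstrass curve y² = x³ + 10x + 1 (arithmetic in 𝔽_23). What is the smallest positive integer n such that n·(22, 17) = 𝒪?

2P: tangent at (22, 17): λ = (3·22² + 10)/(2·17) ≡ 13/11. 11⁻¹ ≡ 21 (mod 23) since 11·21 = 231 ≡ 1, so λ ≡ 13·21 ≡ 20.
  x = λ² - 22 - 22 = 400 - 44 ≡ 11; y = λ·(22 - 11) - 17 ≡ 19. → (11, 19)
3P: (11, 19) + (22, 17). λ = (17 - 19)/(22 - 11) ≡ 21/11 mod 23. 11⁻¹ ≡ 21 (mod 23) since 11·21 = 231 ≡ 1, so λ ≡ 4.
  x = λ² - 11 - 22 = 16 - 33 ≡ 6; y = λ·(11 - 6) - 19 ≡ 1. → (6, 1)
4P: (6, 1) + (22, 17). λ = (17 - 1)/(22 - 6) ≡ 16/16 mod 23. 16⁻¹ ≡ 13 (mod 23), so λ ≡ 1.
  x = λ² - 6 - 22 = 1 - 28 ≡ 19; y = λ·(6 - 19) - 1 ≡ 9. → (19, 9)
5P: (19, 9) + (22, 17). λ = (17 - 9)/(22 - 19) ≡ 8/3 mod 23. 3⁻¹ ≡ 8 (mod 23), so λ ≡ 18.
  x = λ² - 19 - 22 = 324 - 41 ≡ 7; y = λ·(19 - 7) - 9 ≡ 0. → (7, 0)
6P: (7, 0) + (22, 17). λ = (17 - 0)/(22 - 7) ≡ 17/15 mod 23. 15⁻¹ ≡ 20 (mod 23), so λ ≡ 18.
  x = λ² - 7 - 22 = 324 - 29 ≡ 19; y = λ·(7 - 19) - 0 ≡ 14. → (19, 14)
7P: (19, 14) + (22, 17). λ = (17 - 14)/(22 - 19) ≡ 3/3 mod 23. 3⁻¹ ≡ 8 (mod 23), so λ ≡ 1.
  x = λ² - 19 - 22 = 1 - 41 ≡ 6; y = λ·(19 - 6) - 14 ≡ 22. → (6, 22)
8P: (6, 22) + (22, 17). λ = (17 - 22)/(22 - 6) ≡ 18/16 mod 23. 16⁻¹ ≡ 13 (mod 23), so λ ≡ 4.
  x = λ² - 6 - 22 = 16 - 28 ≡ 11; y = λ·(6 - 11) - 22 ≡ 4. → (11, 4)
9P: (11, 4) + (22, 17). λ = (17 - 4)/(22 - 11) ≡ 13/11 mod 23. 11⁻¹ ≡ 21 (mod 23) since 11·21 = 231 ≡ 1, so λ ≡ 20.
  x = λ² - 11 - 22 = 400 - 33 ≡ 22; y = λ·(11 - 22) - 4 ≡ 6. → (22, 6)
10P: (22, 6) + (22, 17): same x and y₁ ≡ -y₂, so the sum is 𝒪.
10P = 𝒪, so the order is 10.

10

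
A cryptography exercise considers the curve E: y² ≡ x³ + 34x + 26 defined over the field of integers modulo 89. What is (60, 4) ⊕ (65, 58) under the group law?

(13, 23)

(60, 4) + (65, 58). λ = (58 - 4)/(65 - 60) ≡ 54/5 mod 89. 5⁻¹ ≡ 18 (mod 89), so λ ≡ 82.
  x = λ² - 60 - 65 = 6724 - 125 ≡ 13; y = λ·(60 - 13) - 4 ≡ 23. → (13, 23)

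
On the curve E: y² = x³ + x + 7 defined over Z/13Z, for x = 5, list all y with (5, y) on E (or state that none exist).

none

x³ + 1x + 7 = 137 ≡ 7 (mod 13).
7 is a non-residue mod 13; no y exists.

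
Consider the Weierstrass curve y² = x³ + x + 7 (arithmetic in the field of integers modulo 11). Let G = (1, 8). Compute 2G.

(7, 7)

tangent at (1, 8): λ = (3·1² + 1)/(2·8) ≡ 4/5. 5⁻¹ ≡ 9 (mod 11) since 5·9 = 45 ≡ 1, so λ ≡ 4·9 ≡ 3.
  x = λ² - 1 - 1 = 9 - 2 ≡ 7; y = λ·(1 - 7) - 8 ≡ 7. → (7, 7)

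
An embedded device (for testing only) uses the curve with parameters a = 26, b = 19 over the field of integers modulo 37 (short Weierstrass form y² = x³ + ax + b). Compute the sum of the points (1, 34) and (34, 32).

(30, 7)

(1, 34) + (34, 32). λ = (32 - 34)/(34 - 1) ≡ 35/33 mod 37. 33⁻¹ ≡ 9 (mod 37) since 33·9 = 297 ≡ 1, so λ ≡ 19.
  x = λ² - 1 - 34 = 361 - 35 ≡ 30; y = λ·(1 - 30) - 34 ≡ 7. → (30, 7)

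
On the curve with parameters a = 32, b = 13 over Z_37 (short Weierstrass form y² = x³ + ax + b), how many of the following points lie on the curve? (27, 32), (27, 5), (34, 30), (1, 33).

2

(27, 32): 32² ≡ 25, rhs ≡ 25 → on.
(27, 5): 5² ≡ 25, rhs ≡ 25 → on.
(34, 30): 30² ≡ 12, rhs ≡ 1 → off.
(1, 33): 33² ≡ 16, rhs ≡ 9 → off.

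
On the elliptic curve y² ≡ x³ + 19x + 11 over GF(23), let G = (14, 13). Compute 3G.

Repeated addition: build up to 3G.
2G: tangent at (14, 13): λ = (3·14² + 19)/(2·13) ≡ 9/3. 3⁻¹ ≡ 8 (mod 23) since 3·8 = 24 ≡ 1, so λ ≡ 9·8 ≡ 3.
  x = λ² - 14 - 14 = 9 - 28 ≡ 4; y = λ·(14 - 4) - 13 ≡ 17. → (4, 17)
3G: (4, 17) + (14, 13). λ = (13 - 17)/(14 - 4) ≡ 19/10 mod 23. 10⁻¹ ≡ 7 (mod 23) since 10·7 = 70 ≡ 1, so λ ≡ 18.
  x = λ² - 4 - 14 = 324 - 18 ≡ 7; y = λ·(4 - 7) - 17 ≡ 21. → (7, 21)

(7, 21)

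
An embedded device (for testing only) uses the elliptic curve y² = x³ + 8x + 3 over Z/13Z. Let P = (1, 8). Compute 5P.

Repeated addition: build up to 5P.
2P: tangent at (1, 8): λ = (3·1² + 8)/(2·8) ≡ 11/3. 3⁻¹ ≡ 9 (mod 13), so λ ≡ 11·9 ≡ 8.
  x = λ² - 1 - 1 = 64 - 2 ≡ 10; y = λ·(1 - 10) - 8 ≡ 11. → (10, 11)
3P: (10, 11) + (1, 8). λ = (8 - 11)/(1 - 10) ≡ 10/4 mod 13. 4⁻¹ ≡ 10 (mod 13), so λ ≡ 9.
  x = λ² - 10 - 1 = 81 - 11 ≡ 5; y = λ·(10 - 5) - 11 ≡ 8. → (5, 8)
4P: (5, 8) + (1, 8). λ = (8 - 8)/(1 - 5) ≡ 0/9 mod 13. 9⁻¹ ≡ 3 (mod 13), so λ ≡ 0.
  x = λ² - 5 - 1 = 0 - 6 ≡ 7; y = λ·(5 - 7) - 8 ≡ 5. → (7, 5)
5P: (7, 5) + (1, 8). λ = (8 - 5)/(1 - 7) ≡ 3/7 mod 13. 7⁻¹ ≡ 2 (mod 13) since 7·2 = 14 ≡ 1, so λ ≡ 6.
  x = λ² - 7 - 1 = 36 - 8 ≡ 2; y = λ·(7 - 2) - 5 ≡ 12. → (2, 12)

(2, 12)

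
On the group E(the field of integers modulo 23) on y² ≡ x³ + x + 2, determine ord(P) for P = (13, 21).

6

2P: tangent at (13, 21): λ = (3·13² + 1)/(2·21) ≡ 2/19. 19⁻¹ ≡ 17 (mod 23), so λ ≡ 2·17 ≡ 11.
  x = λ² - 13 - 13 = 121 - 26 ≡ 3; y = λ·(13 - 3) - 21 ≡ 20. → (3, 20)
3P: (3, 20) + (13, 21). λ = (21 - 20)/(13 - 3) ≡ 1/10 mod 23. 10⁻¹ ≡ 7 (mod 23), so λ ≡ 7.
  x = λ² - 3 - 13 = 49 - 16 ≡ 10; y = λ·(3 - 10) - 20 ≡ 0. → (10, 0)
4P: (10, 0) + (13, 21). λ = (21 - 0)/(13 - 10) ≡ 21/3 mod 23. 3⁻¹ ≡ 8 (mod 23), so λ ≡ 7.
  x = λ² - 10 - 13 = 49 - 23 ≡ 3; y = λ·(10 - 3) - 0 ≡ 3. → (3, 3)
5P: (3, 3) + (13, 21). λ = (21 - 3)/(13 - 3) ≡ 18/10 mod 23. 10⁻¹ ≡ 7 (mod 23), so λ ≡ 11.
  x = λ² - 3 - 13 = 121 - 16 ≡ 13; y = λ·(3 - 13) - 3 ≡ 2. → (13, 2)
6P: (13, 2) + (13, 21): same x and y₁ ≡ -y₂, so the sum is 𝒪.
6P = 𝒪, so the order is 6.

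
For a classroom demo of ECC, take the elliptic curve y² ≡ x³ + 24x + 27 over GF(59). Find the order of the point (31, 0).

2

2P: (31, 0) + (31, 0): same x and y₁ ≡ -y₂, so the sum is O.
2P = O, so the order is 2.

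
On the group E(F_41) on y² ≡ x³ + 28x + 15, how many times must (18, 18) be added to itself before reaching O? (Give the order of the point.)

2P: tangent at (18, 18): λ = (3·18² + 28)/(2·18) ≡ 16/36. 36⁻¹ ≡ 8 (mod 41), so λ ≡ 16·8 ≡ 5.
  x = λ² - 18 - 18 = 25 - 36 ≡ 30; y = λ·(18 - 30) - 18 ≡ 4. → (30, 4)
3P: (30, 4) + (18, 18). λ = (18 - 4)/(18 - 30) ≡ 14/29 mod 41. 29⁻¹ ≡ 17 (mod 41) since 29·17 = 493 ≡ 1, so λ ≡ 33.
  x = λ² - 30 - 18 = 1089 - 48 ≡ 16; y = λ·(30 - 16) - 4 ≡ 7. → (16, 7)
4P: (16, 7) + (18, 18). λ = (18 - 7)/(18 - 16) ≡ 11/2 mod 41. 2⁻¹ ≡ 21 (mod 41) since 2·21 = 42 ≡ 1, so λ ≡ 26.
  x = λ² - 16 - 18 = 676 - 34 ≡ 27; y = λ·(16 - 27) - 7 ≡ 35. → (27, 35)
5P: (27, 35) + (18, 18). λ = (18 - 35)/(18 - 27) ≡ 24/32 mod 41. 32⁻¹ ≡ 9 (mod 41), so λ ≡ 11.
  x = λ² - 27 - 18 = 121 - 45 ≡ 35; y = λ·(27 - 35) - 35 ≡ 0. → (35, 0)
6P: (35, 0) + (18, 18). λ = (18 - 0)/(18 - 35) ≡ 18/24 mod 41. 24⁻¹ ≡ 12 (mod 41), so λ ≡ 11.
  x = λ² - 35 - 18 = 121 - 53 ≡ 27; y = λ·(35 - 27) - 0 ≡ 6. → (27, 6)
7P: (27, 6) + (18, 18). λ = (18 - 6)/(18 - 27) ≡ 12/32 mod 41. 32⁻¹ ≡ 9 (mod 41), so λ ≡ 26.
  x = λ² - 27 - 18 = 676 - 45 ≡ 16; y = λ·(27 - 16) - 6 ≡ 34. → (16, 34)
8P: (16, 34) + (18, 18). λ = (18 - 34)/(18 - 16) ≡ 25/2 mod 41. 2⁻¹ ≡ 21 (mod 41) since 2·21 = 42 ≡ 1, so λ ≡ 33.
  x = λ² - 16 - 18 = 1089 - 34 ≡ 30; y = λ·(16 - 30) - 34 ≡ 37. → (30, 37)
9P: (30, 37) + (18, 18). λ = (18 - 37)/(18 - 30) ≡ 22/29 mod 41. 29⁻¹ ≡ 17 (mod 41), so λ ≡ 5.
  x = λ² - 30 - 18 = 25 - 48 ≡ 18; y = λ·(30 - 18) - 37 ≡ 23. → (18, 23)
10P: (18, 23) + (18, 18): same x and y₁ ≡ -y₂, so the sum is O.
10P = O, so the order is 10.

10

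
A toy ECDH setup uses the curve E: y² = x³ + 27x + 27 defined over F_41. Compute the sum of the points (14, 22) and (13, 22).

(14, 19)

(14, 22) + (13, 22). λ = (22 - 22)/(13 - 14) ≡ 0/40 mod 41. 40⁻¹ ≡ 40 (mod 41), so λ ≡ 0.
  x = λ² - 14 - 13 = 0 - 27 ≡ 14; y = λ·(14 - 14) - 22 ≡ 19. → (14, 19)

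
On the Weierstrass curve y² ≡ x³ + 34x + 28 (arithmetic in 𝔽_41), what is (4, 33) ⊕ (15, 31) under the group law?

(4, 33) + (15, 31). λ = (31 - 33)/(15 - 4) ≡ 39/11 mod 41. 11⁻¹ ≡ 15 (mod 41), so λ ≡ 11.
  x = λ² - 4 - 15 = 121 - 19 ≡ 20; y = λ·(4 - 20) - 33 ≡ 37. → (20, 37)

(20, 37)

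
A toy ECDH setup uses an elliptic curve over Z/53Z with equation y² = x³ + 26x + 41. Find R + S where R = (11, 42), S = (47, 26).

(41, 42)

(11, 42) + (47, 26). λ = (26 - 42)/(47 - 11) ≡ 37/36 mod 53. 36⁻¹ ≡ 28 (mod 53) since 36·28 = 1008 ≡ 1, so λ ≡ 29.
  x = λ² - 11 - 47 = 841 - 58 ≡ 41; y = λ·(11 - 41) - 42 ≡ 42. → (41, 42)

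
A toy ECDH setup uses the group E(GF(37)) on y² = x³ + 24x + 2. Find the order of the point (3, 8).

2P: tangent at (3, 8): λ = (3·3² + 24)/(2·8) ≡ 14/16. 16⁻¹ ≡ 7 (mod 37), so λ ≡ 14·7 ≡ 24.
  x = λ² - 3 - 3 = 576 - 6 ≡ 15; y = λ·(3 - 15) - 8 ≡ 0. → (15, 0)
3P: (15, 0) + (3, 8). λ = (8 - 0)/(3 - 15) ≡ 8/25 mod 37. 25⁻¹ ≡ 3 (mod 37) since 25·3 = 75 ≡ 1, so λ ≡ 24.
  x = λ² - 15 - 3 = 576 - 18 ≡ 3; y = λ·(15 - 3) - 0 ≡ 29. → (3, 29)
4P: (3, 29) + (3, 8): same x and y₁ ≡ -y₂, so the sum is 𝒪.
4P = 𝒪, so the order is 4.

4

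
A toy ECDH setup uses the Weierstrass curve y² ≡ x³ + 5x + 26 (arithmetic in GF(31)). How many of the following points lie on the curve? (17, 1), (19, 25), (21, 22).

(17, 1): 1² ≡ 1, rhs ≡ 2 → off.
(19, 25): 25² ≡ 5, rhs ≡ 5 → on.
(21, 22): 22² ≡ 19, rhs ≡ 30 → off.

1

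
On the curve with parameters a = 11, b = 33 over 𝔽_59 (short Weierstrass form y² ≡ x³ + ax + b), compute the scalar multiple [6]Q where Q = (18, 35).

Repeated addition: build up to 6Q.
2Q: tangent at (18, 35): λ = (3·18² + 11)/(2·35) ≡ 39/11. 11⁻¹ ≡ 43 (mod 59), so λ ≡ 39·43 ≡ 25.
  x = λ² - 18 - 18 = 625 - 36 ≡ 58; y = λ·(18 - 58) - 35 ≡ 27. → (58, 27)
3Q: (58, 27) + (18, 35). λ = (35 - 27)/(18 - 58) ≡ 8/19 mod 59. 19⁻¹ ≡ 28 (mod 59) since 19·28 = 532 ≡ 1, so λ ≡ 47.
  x = λ² - 58 - 18 = 2209 - 76 ≡ 9; y = λ·(58 - 9) - 27 ≡ 34. → (9, 34)
4Q: (9, 34) + (18, 35). λ = (35 - 34)/(18 - 9) ≡ 1/9 mod 59. 9⁻¹ ≡ 46 (mod 59) since 9·46 = 414 ≡ 1, so λ ≡ 46.
  x = λ² - 9 - 18 = 2116 - 27 ≡ 24; y = λ·(9 - 24) - 34 ≡ 43. → (24, 43)
5Q: (24, 43) + (18, 35). λ = (35 - 43)/(18 - 24) ≡ 51/53 mod 59. 53⁻¹ ≡ 49 (mod 59), so λ ≡ 21.
  x = λ² - 24 - 18 = 441 - 42 ≡ 45; y = λ·(24 - 45) - 43 ≡ 47. → (45, 47)
6Q: (45, 47) + (18, 35). λ = (35 - 47)/(18 - 45) ≡ 47/32 mod 59. 32⁻¹ ≡ 24 (mod 59), so λ ≡ 7.
  x = λ² - 45 - 18 = 49 - 63 ≡ 45; y = λ·(45 - 45) - 47 ≡ 12. → (45, 12)

(45, 12)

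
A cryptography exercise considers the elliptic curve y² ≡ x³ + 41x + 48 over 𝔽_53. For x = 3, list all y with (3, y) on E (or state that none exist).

x³ + 41x + 48 = 198 ≡ 39 (mod 53).
39 is a non-residue mod 53; no y exists.

none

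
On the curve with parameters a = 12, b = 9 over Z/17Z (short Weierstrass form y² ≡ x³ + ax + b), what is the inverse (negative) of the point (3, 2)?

(3, 15)

-(3, 2) = (3, -2 mod 17) = (3, 15).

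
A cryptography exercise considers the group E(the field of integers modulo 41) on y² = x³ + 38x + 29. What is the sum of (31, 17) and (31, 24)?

O

The two points share x = 31 and their y-coordinates satisfy 17 + 24 ≡ 0 (mod 41), so they are inverses. Their sum is ∞.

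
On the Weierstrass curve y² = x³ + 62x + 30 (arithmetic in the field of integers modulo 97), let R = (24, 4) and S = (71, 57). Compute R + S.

(11, 54)

(24, 4) + (71, 57). λ = (57 - 4)/(71 - 24) ≡ 53/47 mod 97. 47⁻¹ ≡ 64 (mod 97) since 47·64 = 3008 ≡ 1, so λ ≡ 94.
  x = λ² - 24 - 71 = 8836 - 95 ≡ 11; y = λ·(24 - 11) - 4 ≡ 54. → (11, 54)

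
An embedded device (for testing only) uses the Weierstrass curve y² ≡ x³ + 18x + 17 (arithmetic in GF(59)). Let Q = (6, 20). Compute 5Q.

(10, 31)

Double-and-add on 5 = (101)₂. Start with Q = (6, 20) for the leading 1-bit.
double: tangent at (6, 20): λ = (3·6² + 18)/(2·20) ≡ 8/40. 40⁻¹ ≡ 31 (mod 59) since 40·31 = 1240 ≡ 1, so λ ≡ 8·31 ≡ 12.
  x = λ² - 6 - 6 = 144 - 12 ≡ 14; y = λ·(6 - 14) - 20 ≡ 2. → (14, 2)
double: tangent at (14, 2): λ = (3·14² + 18)/(2·2) ≡ 16/4. 4⁻¹ ≡ 15 (mod 59), so λ ≡ 16·15 ≡ 4.
  x = λ² - 14 - 14 = 16 - 28 ≡ 47; y = λ·(14 - 47) - 2 ≡ 43. → (47, 43)
add Q: (47, 43) + (6, 20). λ = (20 - 43)/(6 - 47) ≡ 36/18 mod 59. 18⁻¹ ≡ 23 (mod 59) since 18·23 = 414 ≡ 1, so λ ≡ 2.
  x = λ² - 47 - 6 = 4 - 53 ≡ 10; y = λ·(47 - 10) - 43 ≡ 31. → (10, 31)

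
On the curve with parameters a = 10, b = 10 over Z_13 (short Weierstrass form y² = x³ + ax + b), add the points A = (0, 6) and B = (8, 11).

(6, 0)

(0, 6) + (8, 11). λ = (11 - 6)/(8 - 0) ≡ 5/8 mod 13. 8⁻¹ ≡ 5 (mod 13), so λ ≡ 12.
  x = λ² - 0 - 8 = 144 - 8 ≡ 6; y = λ·(0 - 6) - 6 ≡ 0. → (6, 0)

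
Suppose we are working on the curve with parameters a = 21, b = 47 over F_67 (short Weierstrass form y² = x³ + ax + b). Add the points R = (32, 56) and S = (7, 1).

(32, 56) + (7, 1). λ = (1 - 56)/(7 - 32) ≡ 12/42 mod 67. 42⁻¹ ≡ 8 (mod 67), so λ ≡ 29.
  x = λ² - 32 - 7 = 841 - 39 ≡ 65; y = λ·(32 - 65) - 56 ≡ 59. → (65, 59)

(65, 59)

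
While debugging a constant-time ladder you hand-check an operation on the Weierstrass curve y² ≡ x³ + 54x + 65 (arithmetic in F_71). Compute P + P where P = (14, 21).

tangent at (14, 21): λ = (3·14² + 54)/(2·21) ≡ 3/42. 42⁻¹ ≡ 22 (mod 71) since 42·22 = 924 ≡ 1, so λ ≡ 3·22 ≡ 66.
  x = λ² - 14 - 14 = 4356 - 28 ≡ 68; y = λ·(14 - 68) - 21 ≡ 36. → (68, 36)

(68, 36)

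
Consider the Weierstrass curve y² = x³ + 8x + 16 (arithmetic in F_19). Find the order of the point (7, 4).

4

2P: tangent at (7, 4): λ = (3·7² + 8)/(2·4) ≡ 3/8. 8⁻¹ ≡ 12 (mod 19) since 8·12 = 96 ≡ 1, so λ ≡ 3·12 ≡ 17.
  x = λ² - 7 - 7 = 289 - 14 ≡ 9; y = λ·(7 - 9) - 4 ≡ 0. → (9, 0)
3P: (9, 0) + (7, 4). λ = (4 - 0)/(7 - 9) ≡ 4/17 mod 19. 17⁻¹ ≡ 9 (mod 19) since 17·9 = 153 ≡ 1, so λ ≡ 17.
  x = λ² - 9 - 7 = 289 - 16 ≡ 7; y = λ·(9 - 7) - 0 ≡ 15. → (7, 15)
4P: (7, 15) + (7, 4): same x and y₁ ≡ -y₂, so the sum is 𝒪.
4P = 𝒪, so the order is 4.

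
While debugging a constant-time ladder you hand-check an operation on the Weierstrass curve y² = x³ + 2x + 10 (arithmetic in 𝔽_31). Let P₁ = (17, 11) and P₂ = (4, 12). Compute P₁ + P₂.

(17, 11) + (4, 12). λ = (12 - 11)/(4 - 17) ≡ 1/18 mod 31. 18⁻¹ ≡ 19 (mod 31), so λ ≡ 19.
  x = λ² - 17 - 4 = 361 - 21 ≡ 30; y = λ·(17 - 30) - 11 ≡ 21. → (30, 21)

(30, 21)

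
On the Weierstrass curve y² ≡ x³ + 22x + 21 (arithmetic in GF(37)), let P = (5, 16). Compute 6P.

Double-and-add on 6 = (110)₂. Start with P = (5, 16) for the leading 1-bit.
double: tangent at (5, 16): λ = (3·5² + 22)/(2·16) ≡ 23/32. 32⁻¹ ≡ 22 (mod 37) since 32·22 = 704 ≡ 1, so λ ≡ 23·22 ≡ 25.
  x = λ² - 5 - 5 = 625 - 10 ≡ 23; y = λ·(5 - 23) - 16 ≡ 15. → (23, 15)
add P: (23, 15) + (5, 16). λ = (16 - 15)/(5 - 23) ≡ 1/19 mod 37. 19⁻¹ ≡ 2 (mod 37), so λ ≡ 2.
  x = λ² - 23 - 5 = 4 - 28 ≡ 13; y = λ·(23 - 13) - 15 ≡ 5. → (13, 5)
double: tangent at (13, 5): λ = (3·13² + 22)/(2·5) ≡ 11/10. 10⁻¹ ≡ 26 (mod 37) since 10·26 = 260 ≡ 1, so λ ≡ 11·26 ≡ 27.
  x = λ² - 13 - 13 = 729 - 26 ≡ 0; y = λ·(13 - 0) - 5 ≡ 13. → (0, 13)

(0, 13)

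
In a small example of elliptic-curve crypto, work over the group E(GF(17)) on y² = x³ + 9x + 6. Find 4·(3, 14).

(7, 15)

Write P = (3, 14).
Double-and-add on 4 = (100)₂. Start with P = (3, 14) for the leading 1-bit.
double: tangent at (3, 14): λ = (3·3² + 9)/(2·14) ≡ 2/11. 11⁻¹ ≡ 14 (mod 17) since 11·14 = 154 ≡ 1, so λ ≡ 2·14 ≡ 11.
  x = λ² - 3 - 3 = 121 - 6 ≡ 13; y = λ·(3 - 13) - 14 ≡ 12. → (13, 12)
double: tangent at (13, 12): λ = (3·13² + 9)/(2·12) ≡ 6/7. 7⁻¹ ≡ 5 (mod 17), so λ ≡ 6·5 ≡ 13.
  x = λ² - 13 - 13 = 169 - 26 ≡ 7; y = λ·(13 - 7) - 12 ≡ 15. → (7, 15)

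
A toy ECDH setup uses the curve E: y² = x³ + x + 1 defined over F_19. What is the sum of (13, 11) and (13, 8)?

O

The two points share x = 13 and their y-coordinates satisfy 11 + 8 ≡ 0 (mod 19), so they are inverses. Their sum is ∞.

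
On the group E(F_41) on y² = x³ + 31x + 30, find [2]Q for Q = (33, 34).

(21, 15)

tangent at (33, 34): λ = (3·33² + 31)/(2·34) ≡ 18/27. 27⁻¹ ≡ 38 (mod 41), so λ ≡ 18·38 ≡ 28.
  x = λ² - 33 - 33 = 784 - 66 ≡ 21; y = λ·(33 - 21) - 34 ≡ 15. → (21, 15)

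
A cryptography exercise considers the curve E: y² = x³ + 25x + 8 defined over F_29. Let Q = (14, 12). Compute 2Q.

(26, 15)

tangent at (14, 12): λ = (3·14² + 25)/(2·12) ≡ 4/24. 24⁻¹ ≡ 23 (mod 29), so λ ≡ 4·23 ≡ 5.
  x = λ² - 14 - 14 = 25 - 28 ≡ 26; y = λ·(14 - 26) - 12 ≡ 15. → (26, 15)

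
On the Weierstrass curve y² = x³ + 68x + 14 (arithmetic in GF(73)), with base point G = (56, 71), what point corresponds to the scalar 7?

Double-and-add on 7 = (111)₂. Start with G = (56, 71) for the leading 1-bit.
double: tangent at (56, 71): λ = (3·56² + 68)/(2·71) ≡ 59/69. 69⁻¹ ≡ 18 (mod 73) since 69·18 = 1242 ≡ 1, so λ ≡ 59·18 ≡ 40.
  x = λ² - 56 - 56 = 1600 - 112 ≡ 28; y = λ·(56 - 28) - 71 ≡ 27. → (28, 27)
add G: (28, 27) + (56, 71). λ = (71 - 27)/(56 - 28) ≡ 44/28 mod 73. 28⁻¹ ≡ 60 (mod 73), so λ ≡ 12.
  x = λ² - 28 - 56 = 144 - 84 ≡ 60; y = λ·(28 - 60) - 27 ≡ 27. → (60, 27)
double: tangent at (60, 27): λ = (3·60² + 68)/(2·27) ≡ 64/54. 54⁻¹ ≡ 23 (mod 73) since 54·23 = 1242 ≡ 1, so λ ≡ 64·23 ≡ 12.
  x = λ² - 60 - 60 = 144 - 120 ≡ 24; y = λ·(60 - 24) - 27 ≡ 40. → (24, 40)
add G: (24, 40) + (56, 71). λ = (71 - 40)/(56 - 24) ≡ 31/32 mod 73. 32⁻¹ ≡ 16 (mod 73) since 32·16 = 512 ≡ 1, so λ ≡ 58.
  x = λ² - 24 - 56 = 3364 - 80 ≡ 72; y = λ·(24 - 72) - 40 ≡ 23. → (72, 23)

(72, 23)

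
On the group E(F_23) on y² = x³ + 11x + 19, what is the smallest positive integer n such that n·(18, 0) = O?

2P: (18, 0) + (18, 0): same x and y₁ ≡ -y₂, so the sum is O.
2P = O, so the order is 2.

2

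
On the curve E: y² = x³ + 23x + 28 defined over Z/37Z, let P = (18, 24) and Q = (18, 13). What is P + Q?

The two points share x = 18 and their y-coordinates satisfy 24 + 13 ≡ 0 (mod 37), so they are inverses. Their sum is ∞.

O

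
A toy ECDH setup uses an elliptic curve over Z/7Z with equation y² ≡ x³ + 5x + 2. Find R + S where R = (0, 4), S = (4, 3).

(0, 4) + (4, 3). λ = (3 - 4)/(4 - 0) ≡ 6/4 mod 7. 4⁻¹ ≡ 2 (mod 7), so λ ≡ 5.
  x = λ² - 0 - 4 = 25 - 4 ≡ 0; y = λ·(0 - 0) - 4 ≡ 3. → (0, 3)

(0, 3)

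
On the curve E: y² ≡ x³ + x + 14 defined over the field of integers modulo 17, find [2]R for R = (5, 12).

tangent at (5, 12): λ = (3·5² + 1)/(2·12) ≡ 8/7. 7⁻¹ ≡ 5 (mod 17) since 7·5 = 35 ≡ 1, so λ ≡ 8·5 ≡ 6.
  x = λ² - 5 - 5 = 36 - 10 ≡ 9; y = λ·(5 - 9) - 12 ≡ 15. → (9, 15)

(9, 15)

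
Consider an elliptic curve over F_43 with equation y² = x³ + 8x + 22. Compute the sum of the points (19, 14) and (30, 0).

(34, 9)

(19, 14) + (30, 0). λ = (0 - 14)/(30 - 19) ≡ 29/11 mod 43. 11⁻¹ ≡ 4 (mod 43) since 11·4 = 44 ≡ 1, so λ ≡ 30.
  x = λ² - 19 - 30 = 900 - 49 ≡ 34; y = λ·(19 - 34) - 14 ≡ 9. → (34, 9)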